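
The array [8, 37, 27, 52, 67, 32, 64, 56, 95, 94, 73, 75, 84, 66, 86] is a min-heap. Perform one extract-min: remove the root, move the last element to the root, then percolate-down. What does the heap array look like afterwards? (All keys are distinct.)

remove root 8; move last element 86 to root → [86, 37, 27, 52, 67, 32, 64, 56, 95, 94, 73, 75, 84, 66]
86 vs smaller child 27 at index 2, swap → [27, 37, 86, 52, 67, 32, 64, 56, 95, 94, 73, 75, 84, 66]
86 vs smaller child 32 at index 5, swap → [27, 37, 32, 52, 67, 86, 64, 56, 95, 94, 73, 75, 84, 66]
86 vs smaller child 75 at index 11, swap → [27, 37, 32, 52, 67, 75, 64, 56, 95, 94, 73, 86, 84, 66]

[27, 37, 32, 52, 67, 75, 64, 56, 95, 94, 73, 86, 84, 66]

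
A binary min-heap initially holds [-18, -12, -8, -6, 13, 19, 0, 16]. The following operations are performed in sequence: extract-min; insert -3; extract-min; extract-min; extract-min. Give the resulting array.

extract-min → returns -18:
  remove root -18; move last element 16 to root → [16, -12, -8, -6, 13, 19, 0]
  16 vs smaller child -12 at index 1, swap → [-12, 16, -8, -6, 13, 19, 0]
  16 vs smaller child -6 at index 3, swap → [-12, -6, -8, 16, 13, 19, 0]
insert -3:
  append -3 at index 7 → [-12, -6, -8, 16, 13, 19, 0, -3]
  -3 < parent 16 at index 3, swap → [-12, -6, -8, -3, 13, 19, 0, 16]
extract-min → returns -12:
  remove root -12; move last element 16 to root → [16, -6, -8, -3, 13, 19, 0]
  16 vs smaller child -8 at index 2, swap → [-8, -6, 16, -3, 13, 19, 0]
  16 vs smaller child 0 at index 6, swap → [-8, -6, 0, -3, 13, 19, 16]
extract-min → returns -8:
  remove root -8; move last element 16 to root → [16, -6, 0, -3, 13, 19]
  16 vs smaller child -6 at index 1, swap → [-6, 16, 0, -3, 13, 19]
  16 vs smaller child -3 at index 3, swap → [-6, -3, 0, 16, 13, 19]
extract-min → returns -6:
  remove root -6; move last element 19 to root → [19, -3, 0, 16, 13]
  19 vs smaller child -3 at index 1, swap → [-3, 19, 0, 16, 13]
  19 vs smaller child 13 at index 4, swap → [-3, 13, 0, 16, 19]

[-3, 13, 0, 16, 19]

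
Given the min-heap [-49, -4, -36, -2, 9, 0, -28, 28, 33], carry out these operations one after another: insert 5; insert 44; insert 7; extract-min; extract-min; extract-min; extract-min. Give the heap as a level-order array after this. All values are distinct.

insert 5:
  append 5 at index 9 → [-49, -4, -36, -2, 9, 0, -28, 28, 33, 5]
  5 < parent 9 at index 4, swap → [-49, -4, -36, -2, 5, 0, -28, 28, 33, 9]
insert 44:
  append 44 at index 10 → [-49, -4, -36, -2, 5, 0, -28, 28, 33, 9, 44] (no swap needed)
insert 7:
  append 7 at index 11 → [-49, -4, -36, -2, 5, 0, -28, 28, 33, 9, 44, 7] (no swap needed)
extract-min → returns -49:
  remove root -49; move last element 7 to root → [7, -4, -36, -2, 5, 0, -28, 28, 33, 9, 44]
  7 vs smaller child -36 at index 2, swap → [-36, -4, 7, -2, 5, 0, -28, 28, 33, 9, 44]
  7 vs smaller child -28 at index 6, swap → [-36, -4, -28, -2, 5, 0, 7, 28, 33, 9, 44]
extract-min → returns -36:
  remove root -36; move last element 44 to root → [44, -4, -28, -2, 5, 0, 7, 28, 33, 9]
  44 vs smaller child -28 at index 2, swap → [-28, -4, 44, -2, 5, 0, 7, 28, 33, 9]
  44 vs smaller child 0 at index 5, swap → [-28, -4, 0, -2, 5, 44, 7, 28, 33, 9]
extract-min → returns -28:
  remove root -28; move last element 9 to root → [9, -4, 0, -2, 5, 44, 7, 28, 33]
  9 vs smaller child -4 at index 1, swap → [-4, 9, 0, -2, 5, 44, 7, 28, 33]
  9 vs smaller child -2 at index 3, swap → [-4, -2, 0, 9, 5, 44, 7, 28, 33]
extract-min → returns -4:
  remove root -4; move last element 33 to root → [33, -2, 0, 9, 5, 44, 7, 28]
  33 vs smaller child -2 at index 1, swap → [-2, 33, 0, 9, 5, 44, 7, 28]
  33 vs smaller child 5 at index 4, swap → [-2, 5, 0, 9, 33, 44, 7, 28]

[-2, 5, 0, 9, 33, 44, 7, 28]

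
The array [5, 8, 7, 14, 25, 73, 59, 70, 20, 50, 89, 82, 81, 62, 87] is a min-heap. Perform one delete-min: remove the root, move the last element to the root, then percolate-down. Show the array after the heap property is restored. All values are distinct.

[7, 8, 59, 14, 25, 73, 62, 70, 20, 50, 89, 82, 81, 87]

remove root 5; move last element 87 to root → [87, 8, 7, 14, 25, 73, 59, 70, 20, 50, 89, 82, 81, 62]
87 vs smaller child 7 at index 2, swap → [7, 8, 87, 14, 25, 73, 59, 70, 20, 50, 89, 82, 81, 62]
87 vs smaller child 59 at index 6, swap → [7, 8, 59, 14, 25, 73, 87, 70, 20, 50, 89, 82, 81, 62]
87 vs only child 62 at index 13, swap → [7, 8, 59, 14, 25, 73, 62, 70, 20, 50, 89, 82, 81, 87]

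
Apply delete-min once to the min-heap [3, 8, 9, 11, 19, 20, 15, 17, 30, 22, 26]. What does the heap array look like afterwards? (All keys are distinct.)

remove root 3; move last element 26 to root → [26, 8, 9, 11, 19, 20, 15, 17, 30, 22]
26 vs smaller child 8 at index 1, swap → [8, 26, 9, 11, 19, 20, 15, 17, 30, 22]
26 vs smaller child 11 at index 3, swap → [8, 11, 9, 26, 19, 20, 15, 17, 30, 22]
26 vs smaller child 17 at index 7, swap → [8, 11, 9, 17, 19, 20, 15, 26, 30, 22]

[8, 11, 9, 17, 19, 20, 15, 26, 30, 22]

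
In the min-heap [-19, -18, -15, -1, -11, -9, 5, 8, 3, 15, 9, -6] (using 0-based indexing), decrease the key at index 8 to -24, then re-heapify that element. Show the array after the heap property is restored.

[-24, -19, -15, -18, -11, -9, 5, 8, -1, 15, 9, -6]

set index 8 from 3 to -24 → [-19, -18, -15, -1, -11, -9, 5, 8, -24, 15, 9, -6]
-24 < parent -1 at index 3, swap → [-19, -18, -15, -24, -11, -9, 5, 8, -1, 15, 9, -6]
-24 < parent -18 at index 1, swap → [-19, -24, -15, -18, -11, -9, 5, 8, -1, 15, 9, -6]
-24 < parent -19 at index 0, swap → [-24, -19, -15, -18, -11, -9, 5, 8, -1, 15, 9, -6]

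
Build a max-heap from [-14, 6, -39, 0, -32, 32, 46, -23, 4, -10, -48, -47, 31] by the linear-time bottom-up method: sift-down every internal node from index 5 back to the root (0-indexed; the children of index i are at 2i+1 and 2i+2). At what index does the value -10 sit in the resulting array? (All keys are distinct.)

4

sift down from index 5: already satisfies heap property
sift down from index 4:
  -32 vs larger child -10 at index 9, swap → [-14, 6, -39, 0, -10, 32, 46, -23, 4, -32, -48, -47, 31]
sift down from index 3:
  0 vs larger child 4 at index 8, swap → [-14, 6, -39, 4, -10, 32, 46, -23, 0, -32, -48, -47, 31]
sift down from index 2:
  -39 vs larger child 46 at index 6, swap → [-14, 6, 46, 4, -10, 32, -39, -23, 0, -32, -48, -47, 31]
sift down from index 1: already satisfies heap property
sift down from index 0:
  -14 vs larger child 46 at index 2, swap → [46, 6, -14, 4, -10, 32, -39, -23, 0, -32, -48, -47, 31]
  -14 vs larger child 32 at index 5, swap → [46, 6, 32, 4, -10, -14, -39, -23, 0, -32, -48, -47, 31]
  -14 vs larger child 31 at index 12, swap → [46, 6, 32, 4, -10, 31, -39, -23, 0, -32, -48, -47, -14]
resulting array: [46, 6, 32, 4, -10, 31, -39, -23, 0, -32, -48, -47, -14]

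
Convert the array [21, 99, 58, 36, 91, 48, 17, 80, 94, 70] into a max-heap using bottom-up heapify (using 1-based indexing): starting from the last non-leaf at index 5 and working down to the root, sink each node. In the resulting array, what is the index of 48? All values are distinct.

6

sift down from index 5: already satisfies heap property
sift down from index 4:
  36 vs larger child 94 at index 9, swap → [21, 99, 58, 94, 91, 48, 17, 80, 36, 70]
sift down from index 3: already satisfies heap property
sift down from index 2: already satisfies heap property
sift down from index 1:
  21 vs larger child 99 at index 2, swap → [99, 21, 58, 94, 91, 48, 17, 80, 36, 70]
  21 vs larger child 94 at index 4, swap → [99, 94, 58, 21, 91, 48, 17, 80, 36, 70]
  21 vs larger child 80 at index 8, swap → [99, 94, 58, 80, 91, 48, 17, 21, 36, 70]
resulting array: [99, 94, 58, 80, 91, 48, 17, 21, 36, 70]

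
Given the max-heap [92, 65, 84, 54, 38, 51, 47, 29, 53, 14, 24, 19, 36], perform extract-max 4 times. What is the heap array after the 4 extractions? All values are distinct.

[53, 38, 51, 29, 14, 36, 47, 24, 19]

extract-max #1 returns 92:
  remove root 92; move last element 36 to root → [36, 65, 84, 54, 38, 51, 47, 29, 53, 14, 24, 19]
  36 vs larger child 84 at index 2, swap → [84, 65, 36, 54, 38, 51, 47, 29, 53, 14, 24, 19]
  36 vs larger child 51 at index 5, swap → [84, 65, 51, 54, 38, 36, 47, 29, 53, 14, 24, 19]
extract-max #2 returns 84:
  remove root 84; move last element 19 to root → [19, 65, 51, 54, 38, 36, 47, 29, 53, 14, 24]
  19 vs larger child 65 at index 1, swap → [65, 19, 51, 54, 38, 36, 47, 29, 53, 14, 24]
  19 vs larger child 54 at index 3, swap → [65, 54, 51, 19, 38, 36, 47, 29, 53, 14, 24]
  19 vs larger child 53 at index 8, swap → [65, 54, 51, 53, 38, 36, 47, 29, 19, 14, 24]
extract-max #3 returns 65:
  remove root 65; move last element 24 to root → [24, 54, 51, 53, 38, 36, 47, 29, 19, 14]
  24 vs larger child 54 at index 1, swap → [54, 24, 51, 53, 38, 36, 47, 29, 19, 14]
  24 vs larger child 53 at index 3, swap → [54, 53, 51, 24, 38, 36, 47, 29, 19, 14]
  24 vs larger child 29 at index 7, swap → [54, 53, 51, 29, 38, 36, 47, 24, 19, 14]
extract-max #4 returns 54:
  remove root 54; move last element 14 to root → [14, 53, 51, 29, 38, 36, 47, 24, 19]
  14 vs larger child 53 at index 1, swap → [53, 14, 51, 29, 38, 36, 47, 24, 19]
  14 vs larger child 38 at index 4, swap → [53, 38, 51, 29, 14, 36, 47, 24, 19]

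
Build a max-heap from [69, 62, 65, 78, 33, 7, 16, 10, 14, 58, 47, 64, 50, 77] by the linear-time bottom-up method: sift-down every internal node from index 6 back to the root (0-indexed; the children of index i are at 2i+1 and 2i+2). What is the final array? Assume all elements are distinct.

sift down from index 6:
  16 vs only child 77 at index 13, swap → [69, 62, 65, 78, 33, 7, 77, 10, 14, 58, 47, 64, 50, 16]
sift down from index 5:
  7 vs larger child 64 at index 11, swap → [69, 62, 65, 78, 33, 64, 77, 10, 14, 58, 47, 7, 50, 16]
sift down from index 4:
  33 vs larger child 58 at index 9, swap → [69, 62, 65, 78, 58, 64, 77, 10, 14, 33, 47, 7, 50, 16]
sift down from index 3: already satisfies heap property
sift down from index 2:
  65 vs larger child 77 at index 6, swap → [69, 62, 77, 78, 58, 64, 65, 10, 14, 33, 47, 7, 50, 16]
sift down from index 1:
  62 vs larger child 78 at index 3, swap → [69, 78, 77, 62, 58, 64, 65, 10, 14, 33, 47, 7, 50, 16]
sift down from index 0:
  69 vs larger child 78 at index 1, swap → [78, 69, 77, 62, 58, 64, 65, 10, 14, 33, 47, 7, 50, 16]

[78, 69, 77, 62, 58, 64, 65, 10, 14, 33, 47, 7, 50, 16]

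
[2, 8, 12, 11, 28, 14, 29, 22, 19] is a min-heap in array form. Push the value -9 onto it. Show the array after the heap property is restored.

[-9, 2, 12, 11, 8, 14, 29, 22, 19, 28]

append -9 at index 9 → [2, 8, 12, 11, 28, 14, 29, 22, 19, -9]
-9 < parent 28 at index 4, swap → [2, 8, 12, 11, -9, 14, 29, 22, 19, 28]
-9 < parent 8 at index 1, swap → [2, -9, 12, 11, 8, 14, 29, 22, 19, 28]
-9 < parent 2 at index 0, swap → [-9, 2, 12, 11, 8, 14, 29, 22, 19, 28]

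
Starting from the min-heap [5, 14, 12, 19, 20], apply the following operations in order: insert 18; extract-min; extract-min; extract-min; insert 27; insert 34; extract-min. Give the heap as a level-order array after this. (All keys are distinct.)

[19, 27, 20, 34]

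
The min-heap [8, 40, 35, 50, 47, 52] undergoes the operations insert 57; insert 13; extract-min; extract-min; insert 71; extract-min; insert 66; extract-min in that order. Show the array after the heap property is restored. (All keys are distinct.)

[47, 50, 52, 66, 71, 57]

insert 57:
  append 57 at index 6 → [8, 40, 35, 50, 47, 52, 57] (no swap needed)
insert 13:
  append 13 at index 7 → [8, 40, 35, 50, 47, 52, 57, 13]
  13 < parent 50 at index 3, swap → [8, 40, 35, 13, 47, 52, 57, 50]
  13 < parent 40 at index 1, swap → [8, 13, 35, 40, 47, 52, 57, 50]
extract-min → returns 8:
  remove root 8; move last element 50 to root → [50, 13, 35, 40, 47, 52, 57]
  50 vs smaller child 13 at index 1, swap → [13, 50, 35, 40, 47, 52, 57]
  50 vs smaller child 40 at index 3, swap → [13, 40, 35, 50, 47, 52, 57]
extract-min → returns 13:
  remove root 13; move last element 57 to root → [57, 40, 35, 50, 47, 52]
  57 vs smaller child 35 at index 2, swap → [35, 40, 57, 50, 47, 52]
  57 vs only child 52 at index 5, swap → [35, 40, 52, 50, 47, 57]
insert 71:
  append 71 at index 6 → [35, 40, 52, 50, 47, 57, 71] (no swap needed)
extract-min → returns 35:
  remove root 35; move last element 71 to root → [71, 40, 52, 50, 47, 57]
  71 vs smaller child 40 at index 1, swap → [40, 71, 52, 50, 47, 57]
  71 vs smaller child 47 at index 4, swap → [40, 47, 52, 50, 71, 57]
insert 66:
  append 66 at index 6 → [40, 47, 52, 50, 71, 57, 66] (no swap needed)
extract-min → returns 40:
  remove root 40; move last element 66 to root → [66, 47, 52, 50, 71, 57]
  66 vs smaller child 47 at index 1, swap → [47, 66, 52, 50, 71, 57]
  66 vs smaller child 50 at index 3, swap → [47, 50, 52, 66, 71, 57]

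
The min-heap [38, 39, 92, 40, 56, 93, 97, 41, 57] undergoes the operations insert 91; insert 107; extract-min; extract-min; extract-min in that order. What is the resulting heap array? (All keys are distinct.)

insert 91:
  append 91 at index 9 → [38, 39, 92, 40, 56, 93, 97, 41, 57, 91] (no swap needed)
insert 107:
  append 107 at index 10 → [38, 39, 92, 40, 56, 93, 97, 41, 57, 91, 107] (no swap needed)
extract-min → returns 38:
  remove root 38; move last element 107 to root → [107, 39, 92, 40, 56, 93, 97, 41, 57, 91]
  107 vs smaller child 39 at index 1, swap → [39, 107, 92, 40, 56, 93, 97, 41, 57, 91]
  107 vs smaller child 40 at index 3, swap → [39, 40, 92, 107, 56, 93, 97, 41, 57, 91]
  107 vs smaller child 41 at index 7, swap → [39, 40, 92, 41, 56, 93, 97, 107, 57, 91]
extract-min → returns 39:
  remove root 39; move last element 91 to root → [91, 40, 92, 41, 56, 93, 97, 107, 57]
  91 vs smaller child 40 at index 1, swap → [40, 91, 92, 41, 56, 93, 97, 107, 57]
  91 vs smaller child 41 at index 3, swap → [40, 41, 92, 91, 56, 93, 97, 107, 57]
  91 vs smaller child 57 at index 8, swap → [40, 41, 92, 57, 56, 93, 97, 107, 91]
extract-min → returns 40:
  remove root 40; move last element 91 to root → [91, 41, 92, 57, 56, 93, 97, 107]
  91 vs smaller child 41 at index 1, swap → [41, 91, 92, 57, 56, 93, 97, 107]
  91 vs smaller child 56 at index 4, swap → [41, 56, 92, 57, 91, 93, 97, 107]

[41, 56, 92, 57, 91, 93, 97, 107]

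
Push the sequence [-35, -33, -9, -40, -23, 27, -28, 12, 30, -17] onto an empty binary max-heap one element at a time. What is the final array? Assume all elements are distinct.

Insert -35:
  append -35 at index 0 → [-35] (no swap needed)
Insert -33:
  append -33 at index 1 → [-35, -33]
  -33 > parent -35 at index 0, swap → [-33, -35]
Insert -9:
  append -9 at index 2 → [-33, -35, -9]
  -9 > parent -33 at index 0, swap → [-9, -35, -33]
Insert -40:
  append -40 at index 3 → [-9, -35, -33, -40] (no swap needed)
Insert -23:
  append -23 at index 4 → [-9, -35, -33, -40, -23]
  -23 > parent -35 at index 1, swap → [-9, -23, -33, -40, -35]
Insert 27:
  append 27 at index 5 → [-9, -23, -33, -40, -35, 27]
  27 > parent -33 at index 2, swap → [-9, -23, 27, -40, -35, -33]
  27 > parent -9 at index 0, swap → [27, -23, -9, -40, -35, -33]
Insert -28:
  append -28 at index 6 → [27, -23, -9, -40, -35, -33, -28] (no swap needed)
Insert 12:
  append 12 at index 7 → [27, -23, -9, -40, -35, -33, -28, 12]
  12 > parent -40 at index 3, swap → [27, -23, -9, 12, -35, -33, -28, -40]
  12 > parent -23 at index 1, swap → [27, 12, -9, -23, -35, -33, -28, -40]
Insert 30:
  append 30 at index 8 → [27, 12, -9, -23, -35, -33, -28, -40, 30]
  30 > parent -23 at index 3, swap → [27, 12, -9, 30, -35, -33, -28, -40, -23]
  30 > parent 12 at index 1, swap → [27, 30, -9, 12, -35, -33, -28, -40, -23]
  30 > parent 27 at index 0, swap → [30, 27, -9, 12, -35, -33, -28, -40, -23]
Insert -17:
  append -17 at index 9 → [30, 27, -9, 12, -35, -33, -28, -40, -23, -17]
  -17 > parent -35 at index 4, swap → [30, 27, -9, 12, -17, -33, -28, -40, -23, -35]

[30, 27, -9, 12, -17, -33, -28, -40, -23, -35]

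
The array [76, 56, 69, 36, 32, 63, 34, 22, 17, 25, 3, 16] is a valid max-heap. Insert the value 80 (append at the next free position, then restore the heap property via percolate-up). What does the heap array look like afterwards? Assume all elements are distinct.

[80, 56, 76, 36, 32, 69, 34, 22, 17, 25, 3, 16, 63]

append 80 at index 12 → [76, 56, 69, 36, 32, 63, 34, 22, 17, 25, 3, 16, 80]
80 > parent 63 at index 5, swap → [76, 56, 69, 36, 32, 80, 34, 22, 17, 25, 3, 16, 63]
80 > parent 69 at index 2, swap → [76, 56, 80, 36, 32, 69, 34, 22, 17, 25, 3, 16, 63]
80 > parent 76 at index 0, swap → [80, 56, 76, 36, 32, 69, 34, 22, 17, 25, 3, 16, 63]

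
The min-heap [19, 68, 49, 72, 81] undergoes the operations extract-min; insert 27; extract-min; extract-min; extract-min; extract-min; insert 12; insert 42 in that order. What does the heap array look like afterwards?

extract-min → returns 19:
  remove root 19; move last element 81 to root → [81, 68, 49, 72]
  81 vs smaller child 49 at index 2, swap → [49, 68, 81, 72]
insert 27:
  append 27 at index 4 → [49, 68, 81, 72, 27]
  27 < parent 68 at index 1, swap → [49, 27, 81, 72, 68]
  27 < parent 49 at index 0, swap → [27, 49, 81, 72, 68]
extract-min → returns 27:
  remove root 27; move last element 68 to root → [68, 49, 81, 72]
  68 vs smaller child 49 at index 1, swap → [49, 68, 81, 72]
extract-min → returns 49:
  remove root 49; move last element 72 to root → [72, 68, 81]
  72 vs smaller child 68 at index 1, swap → [68, 72, 81]
extract-min → returns 68:
  remove root 68; move last element 81 to root → [81, 72]
  81 vs only child 72 at index 1, swap → [72, 81]
extract-min → returns 72:
  remove root 72; move last element 81 to root → [81] (no swap needed)
insert 12:
  append 12 at index 1 → [81, 12]
  12 < parent 81 at index 0, swap → [12, 81]
insert 42:
  append 42 at index 2 → [12, 81, 42] (no swap needed)

[12, 81, 42]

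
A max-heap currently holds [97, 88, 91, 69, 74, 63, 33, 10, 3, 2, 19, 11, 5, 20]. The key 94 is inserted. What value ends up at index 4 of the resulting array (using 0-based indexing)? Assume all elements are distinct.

74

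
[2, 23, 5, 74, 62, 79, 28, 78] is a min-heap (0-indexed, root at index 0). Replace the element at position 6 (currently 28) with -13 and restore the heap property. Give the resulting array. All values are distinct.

[-13, 23, 2, 74, 62, 79, 5, 78]

set index 6 from 28 to -13 → [2, 23, 5, 74, 62, 79, -13, 78]
-13 < parent 5 at index 2, swap → [2, 23, -13, 74, 62, 79, 5, 78]
-13 < parent 2 at index 0, swap → [-13, 23, 2, 74, 62, 79, 5, 78]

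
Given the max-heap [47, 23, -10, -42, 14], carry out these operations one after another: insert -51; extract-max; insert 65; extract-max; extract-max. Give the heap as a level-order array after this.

[14, -42, -10, -51]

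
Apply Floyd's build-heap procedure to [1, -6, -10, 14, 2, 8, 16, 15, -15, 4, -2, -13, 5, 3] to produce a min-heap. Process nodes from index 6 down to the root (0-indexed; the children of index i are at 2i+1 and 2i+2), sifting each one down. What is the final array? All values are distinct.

[-15, -6, -13, 1, -2, -10, 3, 15, 14, 4, 2, 8, 5, 16]

sift down from index 6:
  16 vs only child 3 at index 13, swap → [1, -6, -10, 14, 2, 8, 3, 15, -15, 4, -2, -13, 5, 16]
sift down from index 5:
  8 vs smaller child -13 at index 11, swap → [1, -6, -10, 14, 2, -13, 3, 15, -15, 4, -2, 8, 5, 16]
sift down from index 4:
  2 vs smaller child -2 at index 10, swap → [1, -6, -10, 14, -2, -13, 3, 15, -15, 4, 2, 8, 5, 16]
sift down from index 3:
  14 vs smaller child -15 at index 8, swap → [1, -6, -10, -15, -2, -13, 3, 15, 14, 4, 2, 8, 5, 16]
sift down from index 2:
  -10 vs smaller child -13 at index 5, swap → [1, -6, -13, -15, -2, -10, 3, 15, 14, 4, 2, 8, 5, 16]
sift down from index 1:
  -6 vs smaller child -15 at index 3, swap → [1, -15, -13, -6, -2, -10, 3, 15, 14, 4, 2, 8, 5, 16]
sift down from index 0:
  1 vs smaller child -15 at index 1, swap → [-15, 1, -13, -6, -2, -10, 3, 15, 14, 4, 2, 8, 5, 16]
  1 vs smaller child -6 at index 3, swap → [-15, -6, -13, 1, -2, -10, 3, 15, 14, 4, 2, 8, 5, 16]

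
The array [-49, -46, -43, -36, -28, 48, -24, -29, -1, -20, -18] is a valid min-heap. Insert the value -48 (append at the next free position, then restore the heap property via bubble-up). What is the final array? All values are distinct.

[-49, -46, -48, -36, -28, -43, -24, -29, -1, -20, -18, 48]

append -48 at index 11 → [-49, -46, -43, -36, -28, 48, -24, -29, -1, -20, -18, -48]
-48 < parent 48 at index 5, swap → [-49, -46, -43, -36, -28, -48, -24, -29, -1, -20, -18, 48]
-48 < parent -43 at index 2, swap → [-49, -46, -48, -36, -28, -43, -24, -29, -1, -20, -18, 48]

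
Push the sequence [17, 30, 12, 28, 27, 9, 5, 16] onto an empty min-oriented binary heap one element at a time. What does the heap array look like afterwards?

[5, 16, 9, 27, 28, 17, 12, 30]

Insert 17:
  append 17 at index 0 → [17] (no swap needed)
Insert 30:
  append 30 at index 1 → [17, 30] (no swap needed)
Insert 12:
  append 12 at index 2 → [17, 30, 12]
  12 < parent 17 at index 0, swap → [12, 30, 17]
Insert 28:
  append 28 at index 3 → [12, 30, 17, 28]
  28 < parent 30 at index 1, swap → [12, 28, 17, 30]
Insert 27:
  append 27 at index 4 → [12, 28, 17, 30, 27]
  27 < parent 28 at index 1, swap → [12, 27, 17, 30, 28]
Insert 9:
  append 9 at index 5 → [12, 27, 17, 30, 28, 9]
  9 < parent 17 at index 2, swap → [12, 27, 9, 30, 28, 17]
  9 < parent 12 at index 0, swap → [9, 27, 12, 30, 28, 17]
Insert 5:
  append 5 at index 6 → [9, 27, 12, 30, 28, 17, 5]
  5 < parent 12 at index 2, swap → [9, 27, 5, 30, 28, 17, 12]
  5 < parent 9 at index 0, swap → [5, 27, 9, 30, 28, 17, 12]
Insert 16:
  append 16 at index 7 → [5, 27, 9, 30, 28, 17, 12, 16]
  16 < parent 30 at index 3, swap → [5, 27, 9, 16, 28, 17, 12, 30]
  16 < parent 27 at index 1, swap → [5, 16, 9, 27, 28, 17, 12, 30]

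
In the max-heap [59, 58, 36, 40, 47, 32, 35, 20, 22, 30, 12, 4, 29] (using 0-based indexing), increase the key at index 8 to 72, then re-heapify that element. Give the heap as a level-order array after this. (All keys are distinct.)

[72, 59, 36, 58, 47, 32, 35, 20, 40, 30, 12, 4, 29]

set index 8 from 22 to 72 → [59, 58, 36, 40, 47, 32, 35, 20, 72, 30, 12, 4, 29]
72 > parent 40 at index 3, swap → [59, 58, 36, 72, 47, 32, 35, 20, 40, 30, 12, 4, 29]
72 > parent 58 at index 1, swap → [59, 72, 36, 58, 47, 32, 35, 20, 40, 30, 12, 4, 29]
72 > parent 59 at index 0, swap → [72, 59, 36, 58, 47, 32, 35, 20, 40, 30, 12, 4, 29]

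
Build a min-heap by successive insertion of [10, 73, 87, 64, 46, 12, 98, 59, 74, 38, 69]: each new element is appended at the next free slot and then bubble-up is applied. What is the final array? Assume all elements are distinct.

Insert 10:
  append 10 at index 0 → [10] (no swap needed)
Insert 73:
  append 73 at index 1 → [10, 73] (no swap needed)
Insert 87:
  append 87 at index 2 → [10, 73, 87] (no swap needed)
Insert 64:
  append 64 at index 3 → [10, 73, 87, 64]
  64 < parent 73 at index 1, swap → [10, 64, 87, 73]
Insert 46:
  append 46 at index 4 → [10, 64, 87, 73, 46]
  46 < parent 64 at index 1, swap → [10, 46, 87, 73, 64]
Insert 12:
  append 12 at index 5 → [10, 46, 87, 73, 64, 12]
  12 < parent 87 at index 2, swap → [10, 46, 12, 73, 64, 87]
Insert 98:
  append 98 at index 6 → [10, 46, 12, 73, 64, 87, 98] (no swap needed)
Insert 59:
  append 59 at index 7 → [10, 46, 12, 73, 64, 87, 98, 59]
  59 < parent 73 at index 3, swap → [10, 46, 12, 59, 64, 87, 98, 73]
Insert 74:
  append 74 at index 8 → [10, 46, 12, 59, 64, 87, 98, 73, 74] (no swap needed)
Insert 38:
  append 38 at index 9 → [10, 46, 12, 59, 64, 87, 98, 73, 74, 38]
  38 < parent 64 at index 4, swap → [10, 46, 12, 59, 38, 87, 98, 73, 74, 64]
  38 < parent 46 at index 1, swap → [10, 38, 12, 59, 46, 87, 98, 73, 74, 64]
Insert 69:
  append 69 at index 10 → [10, 38, 12, 59, 46, 87, 98, 73, 74, 64, 69] (no swap needed)

[10, 38, 12, 59, 46, 87, 98, 73, 74, 64, 69]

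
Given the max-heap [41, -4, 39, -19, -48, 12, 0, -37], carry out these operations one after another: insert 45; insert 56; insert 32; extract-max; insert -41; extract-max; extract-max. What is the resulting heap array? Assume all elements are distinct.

insert 45:
  append 45 at index 8 → [41, -4, 39, -19, -48, 12, 0, -37, 45]
  45 > parent -19 at index 3, swap → [41, -4, 39, 45, -48, 12, 0, -37, -19]
  45 > parent -4 at index 1, swap → [41, 45, 39, -4, -48, 12, 0, -37, -19]
  45 > parent 41 at index 0, swap → [45, 41, 39, -4, -48, 12, 0, -37, -19]
insert 56:
  append 56 at index 9 → [45, 41, 39, -4, -48, 12, 0, -37, -19, 56]
  56 > parent -48 at index 4, swap → [45, 41, 39, -4, 56, 12, 0, -37, -19, -48]
  56 > parent 41 at index 1, swap → [45, 56, 39, -4, 41, 12, 0, -37, -19, -48]
  56 > parent 45 at index 0, swap → [56, 45, 39, -4, 41, 12, 0, -37, -19, -48]
insert 32:
  append 32 at index 10 → [56, 45, 39, -4, 41, 12, 0, -37, -19, -48, 32] (no swap needed)
extract-max → returns 56:
  remove root 56; move last element 32 to root → [32, 45, 39, -4, 41, 12, 0, -37, -19, -48]
  32 vs larger child 45 at index 1, swap → [45, 32, 39, -4, 41, 12, 0, -37, -19, -48]
  32 vs larger child 41 at index 4, swap → [45, 41, 39, -4, 32, 12, 0, -37, -19, -48]
insert -41:
  append -41 at index 10 → [45, 41, 39, -4, 32, 12, 0, -37, -19, -48, -41] (no swap needed)
extract-max → returns 45:
  remove root 45; move last element -41 to root → [-41, 41, 39, -4, 32, 12, 0, -37, -19, -48]
  -41 vs larger child 41 at index 1, swap → [41, -41, 39, -4, 32, 12, 0, -37, -19, -48]
  -41 vs larger child 32 at index 4, swap → [41, 32, 39, -4, -41, 12, 0, -37, -19, -48]
extract-max → returns 41:
  remove root 41; move last element -48 to root → [-48, 32, 39, -4, -41, 12, 0, -37, -19]
  -48 vs larger child 39 at index 2, swap → [39, 32, -48, -4, -41, 12, 0, -37, -19]
  -48 vs larger child 12 at index 5, swap → [39, 32, 12, -4, -41, -48, 0, -37, -19]

[39, 32, 12, -4, -41, -48, 0, -37, -19]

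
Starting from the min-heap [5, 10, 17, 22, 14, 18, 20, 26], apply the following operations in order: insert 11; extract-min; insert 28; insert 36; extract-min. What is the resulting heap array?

insert 11:
  append 11 at index 8 → [5, 10, 17, 22, 14, 18, 20, 26, 11]
  11 < parent 22 at index 3, swap → [5, 10, 17, 11, 14, 18, 20, 26, 22]
extract-min → returns 5:
  remove root 5; move last element 22 to root → [22, 10, 17, 11, 14, 18, 20, 26]
  22 vs smaller child 10 at index 1, swap → [10, 22, 17, 11, 14, 18, 20, 26]
  22 vs smaller child 11 at index 3, swap → [10, 11, 17, 22, 14, 18, 20, 26]
insert 28:
  append 28 at index 8 → [10, 11, 17, 22, 14, 18, 20, 26, 28] (no swap needed)
insert 36:
  append 36 at index 9 → [10, 11, 17, 22, 14, 18, 20, 26, 28, 36] (no swap needed)
extract-min → returns 10:
  remove root 10; move last element 36 to root → [36, 11, 17, 22, 14, 18, 20, 26, 28]
  36 vs smaller child 11 at index 1, swap → [11, 36, 17, 22, 14, 18, 20, 26, 28]
  36 vs smaller child 14 at index 4, swap → [11, 14, 17, 22, 36, 18, 20, 26, 28]

[11, 14, 17, 22, 36, 18, 20, 26, 28]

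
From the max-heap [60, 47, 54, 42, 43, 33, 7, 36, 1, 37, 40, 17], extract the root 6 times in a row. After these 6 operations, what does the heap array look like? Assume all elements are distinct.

extract-max #1 returns 60:
  remove root 60; move last element 17 to root → [17, 47, 54, 42, 43, 33, 7, 36, 1, 37, 40]
  17 vs larger child 54 at index 2, swap → [54, 47, 17, 42, 43, 33, 7, 36, 1, 37, 40]
  17 vs larger child 33 at index 5, swap → [54, 47, 33, 42, 43, 17, 7, 36, 1, 37, 40]
extract-max #2 returns 54:
  remove root 54; move last element 40 to root → [40, 47, 33, 42, 43, 17, 7, 36, 1, 37]
  40 vs larger child 47 at index 1, swap → [47, 40, 33, 42, 43, 17, 7, 36, 1, 37]
  40 vs larger child 43 at index 4, swap → [47, 43, 33, 42, 40, 17, 7, 36, 1, 37]
extract-max #3 returns 47:
  remove root 47; move last element 37 to root → [37, 43, 33, 42, 40, 17, 7, 36, 1]
  37 vs larger child 43 at index 1, swap → [43, 37, 33, 42, 40, 17, 7, 36, 1]
  37 vs larger child 42 at index 3, swap → [43, 42, 33, 37, 40, 17, 7, 36, 1]
extract-max #4 returns 43:
  remove root 43; move last element 1 to root → [1, 42, 33, 37, 40, 17, 7, 36]
  1 vs larger child 42 at index 1, swap → [42, 1, 33, 37, 40, 17, 7, 36]
  1 vs larger child 40 at index 4, swap → [42, 40, 33, 37, 1, 17, 7, 36]
extract-max #5 returns 42:
  remove root 42; move last element 36 to root → [36, 40, 33, 37, 1, 17, 7]
  36 vs larger child 40 at index 1, swap → [40, 36, 33, 37, 1, 17, 7]
  36 vs larger child 37 at index 3, swap → [40, 37, 33, 36, 1, 17, 7]
extract-max #6 returns 40:
  remove root 40; move last element 7 to root → [7, 37, 33, 36, 1, 17]
  7 vs larger child 37 at index 1, swap → [37, 7, 33, 36, 1, 17]
  7 vs larger child 36 at index 3, swap → [37, 36, 33, 7, 1, 17]

[37, 36, 33, 7, 1, 17]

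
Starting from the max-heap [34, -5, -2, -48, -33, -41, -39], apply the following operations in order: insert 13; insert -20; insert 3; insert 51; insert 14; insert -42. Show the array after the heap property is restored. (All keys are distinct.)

[51, 34, 14, -5, 13, -2, -39, -48, -20, -33, 3, -41, -42]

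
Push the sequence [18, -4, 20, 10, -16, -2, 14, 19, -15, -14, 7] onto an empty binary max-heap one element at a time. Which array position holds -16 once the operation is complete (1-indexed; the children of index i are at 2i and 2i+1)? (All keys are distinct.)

10

Insert 18:
  append 18 at index 1 → [18] (no swap needed)
Insert -4:
  append -4 at index 2 → [18, -4] (no swap needed)
Insert 20:
  append 20 at index 3 → [18, -4, 20]
  20 > parent 18 at index 1, swap → [20, -4, 18]
Insert 10:
  append 10 at index 4 → [20, -4, 18, 10]
  10 > parent -4 at index 2, swap → [20, 10, 18, -4]
Insert -16:
  append -16 at index 5 → [20, 10, 18, -4, -16] (no swap needed)
Insert -2:
  append -2 at index 6 → [20, 10, 18, -4, -16, -2] (no swap needed)
Insert 14:
  append 14 at index 7 → [20, 10, 18, -4, -16, -2, 14] (no swap needed)
Insert 19:
  append 19 at index 8 → [20, 10, 18, -4, -16, -2, 14, 19]
  19 > parent -4 at index 4, swap → [20, 10, 18, 19, -16, -2, 14, -4]
  19 > parent 10 at index 2, swap → [20, 19, 18, 10, -16, -2, 14, -4]
Insert -15:
  append -15 at index 9 → [20, 19, 18, 10, -16, -2, 14, -4, -15] (no swap needed)
Insert -14:
  append -14 at index 10 → [20, 19, 18, 10, -16, -2, 14, -4, -15, -14]
  -14 > parent -16 at index 5, swap → [20, 19, 18, 10, -14, -2, 14, -4, -15, -16]
Insert 7:
  append 7 at index 11 → [20, 19, 18, 10, -14, -2, 14, -4, -15, -16, 7]
  7 > parent -14 at index 5, swap → [20, 19, 18, 10, 7, -2, 14, -4, -15, -16, -14]
resulting array: [20, 19, 18, 10, 7, -2, 14, -4, -15, -16, -14]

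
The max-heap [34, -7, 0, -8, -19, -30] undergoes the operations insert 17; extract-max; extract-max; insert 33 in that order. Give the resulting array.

[33, -7, 0, -8, -19, -30]

insert 17:
  append 17 at index 6 → [34, -7, 0, -8, -19, -30, 17]
  17 > parent 0 at index 2, swap → [34, -7, 17, -8, -19, -30, 0]
extract-max → returns 34:
  remove root 34; move last element 0 to root → [0, -7, 17, -8, -19, -30]
  0 vs larger child 17 at index 2, swap → [17, -7, 0, -8, -19, -30]
extract-max → returns 17:
  remove root 17; move last element -30 to root → [-30, -7, 0, -8, -19]
  -30 vs larger child 0 at index 2, swap → [0, -7, -30, -8, -19]
insert 33:
  append 33 at index 5 → [0, -7, -30, -8, -19, 33]
  33 > parent -30 at index 2, swap → [0, -7, 33, -8, -19, -30]
  33 > parent 0 at index 0, swap → [33, -7, 0, -8, -19, -30]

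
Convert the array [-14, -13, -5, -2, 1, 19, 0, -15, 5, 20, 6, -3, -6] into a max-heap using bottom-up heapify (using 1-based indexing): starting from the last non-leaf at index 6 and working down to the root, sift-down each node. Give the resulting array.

[20, 6, 19, 5, 1, -3, 0, -15, -2, -14, -13, -5, -6]

sift down from index 6: already satisfies heap property
sift down from index 5:
  1 vs larger child 20 at index 10, swap → [-14, -13, -5, -2, 20, 19, 0, -15, 5, 1, 6, -3, -6]
sift down from index 4:
  -2 vs larger child 5 at index 9, swap → [-14, -13, -5, 5, 20, 19, 0, -15, -2, 1, 6, -3, -6]
sift down from index 3:
  -5 vs larger child 19 at index 6, swap → [-14, -13, 19, 5, 20, -5, 0, -15, -2, 1, 6, -3, -6]
  -5 vs larger child -3 at index 12, swap → [-14, -13, 19, 5, 20, -3, 0, -15, -2, 1, 6, -5, -6]
sift down from index 2:
  -13 vs larger child 20 at index 5, swap → [-14, 20, 19, 5, -13, -3, 0, -15, -2, 1, 6, -5, -6]
  -13 vs larger child 6 at index 11, swap → [-14, 20, 19, 5, 6, -3, 0, -15, -2, 1, -13, -5, -6]
sift down from index 1:
  -14 vs larger child 20 at index 2, swap → [20, -14, 19, 5, 6, -3, 0, -15, -2, 1, -13, -5, -6]
  -14 vs larger child 6 at index 5, swap → [20, 6, 19, 5, -14, -3, 0, -15, -2, 1, -13, -5, -6]
  -14 vs larger child 1 at index 10, swap → [20, 6, 19, 5, 1, -3, 0, -15, -2, -14, -13, -5, -6]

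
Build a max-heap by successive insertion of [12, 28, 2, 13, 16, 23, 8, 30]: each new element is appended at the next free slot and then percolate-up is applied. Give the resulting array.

Insert 12:
  append 12 at index 0 → [12] (no swap needed)
Insert 28:
  append 28 at index 1 → [12, 28]
  28 > parent 12 at index 0, swap → [28, 12]
Insert 2:
  append 2 at index 2 → [28, 12, 2] (no swap needed)
Insert 13:
  append 13 at index 3 → [28, 12, 2, 13]
  13 > parent 12 at index 1, swap → [28, 13, 2, 12]
Insert 16:
  append 16 at index 4 → [28, 13, 2, 12, 16]
  16 > parent 13 at index 1, swap → [28, 16, 2, 12, 13]
Insert 23:
  append 23 at index 5 → [28, 16, 2, 12, 13, 23]
  23 > parent 2 at index 2, swap → [28, 16, 23, 12, 13, 2]
Insert 8:
  append 8 at index 6 → [28, 16, 23, 12, 13, 2, 8] (no swap needed)
Insert 30:
  append 30 at index 7 → [28, 16, 23, 12, 13, 2, 8, 30]
  30 > parent 12 at index 3, swap → [28, 16, 23, 30, 13, 2, 8, 12]
  30 > parent 16 at index 1, swap → [28, 30, 23, 16, 13, 2, 8, 12]
  30 > parent 28 at index 0, swap → [30, 28, 23, 16, 13, 2, 8, 12]

[30, 28, 23, 16, 13, 2, 8, 12]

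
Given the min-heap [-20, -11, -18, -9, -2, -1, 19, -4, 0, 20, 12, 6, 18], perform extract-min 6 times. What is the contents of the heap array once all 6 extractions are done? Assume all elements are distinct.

extract-min #1 returns -20:
  remove root -20; move last element 18 to root → [18, -11, -18, -9, -2, -1, 19, -4, 0, 20, 12, 6]
  18 vs smaller child -18 at index 2, swap → [-18, -11, 18, -9, -2, -1, 19, -4, 0, 20, 12, 6]
  18 vs smaller child -1 at index 5, swap → [-18, -11, -1, -9, -2, 18, 19, -4, 0, 20, 12, 6]
  18 vs only child 6 at index 11, swap → [-18, -11, -1, -9, -2, 6, 19, -4, 0, 20, 12, 18]
extract-min #2 returns -18:
  remove root -18; move last element 18 to root → [18, -11, -1, -9, -2, 6, 19, -4, 0, 20, 12]
  18 vs smaller child -11 at index 1, swap → [-11, 18, -1, -9, -2, 6, 19, -4, 0, 20, 12]
  18 vs smaller child -9 at index 3, swap → [-11, -9, -1, 18, -2, 6, 19, -4, 0, 20, 12]
  18 vs smaller child -4 at index 7, swap → [-11, -9, -1, -4, -2, 6, 19, 18, 0, 20, 12]
extract-min #3 returns -11:
  remove root -11; move last element 12 to root → [12, -9, -1, -4, -2, 6, 19, 18, 0, 20]
  12 vs smaller child -9 at index 1, swap → [-9, 12, -1, -4, -2, 6, 19, 18, 0, 20]
  12 vs smaller child -4 at index 3, swap → [-9, -4, -1, 12, -2, 6, 19, 18, 0, 20]
  12 vs smaller child 0 at index 8, swap → [-9, -4, -1, 0, -2, 6, 19, 18, 12, 20]
extract-min #4 returns -9:
  remove root -9; move last element 20 to root → [20, -4, -1, 0, -2, 6, 19, 18, 12]
  20 vs smaller child -4 at index 1, swap → [-4, 20, -1, 0, -2, 6, 19, 18, 12]
  20 vs smaller child -2 at index 4, swap → [-4, -2, -1, 0, 20, 6, 19, 18, 12]
extract-min #5 returns -4:
  remove root -4; move last element 12 to root → [12, -2, -1, 0, 20, 6, 19, 18]
  12 vs smaller child -2 at index 1, swap → [-2, 12, -1, 0, 20, 6, 19, 18]
  12 vs smaller child 0 at index 3, swap → [-2, 0, -1, 12, 20, 6, 19, 18]
extract-min #6 returns -2:
  remove root -2; move last element 18 to root → [18, 0, -1, 12, 20, 6, 19]
  18 vs smaller child -1 at index 2, swap → [-1, 0, 18, 12, 20, 6, 19]
  18 vs smaller child 6 at index 5, swap → [-1, 0, 6, 12, 20, 18, 19]

[-1, 0, 6, 12, 20, 18, 19]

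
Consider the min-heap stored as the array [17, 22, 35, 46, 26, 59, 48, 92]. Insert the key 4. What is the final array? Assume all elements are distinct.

[4, 17, 35, 22, 26, 59, 48, 92, 46]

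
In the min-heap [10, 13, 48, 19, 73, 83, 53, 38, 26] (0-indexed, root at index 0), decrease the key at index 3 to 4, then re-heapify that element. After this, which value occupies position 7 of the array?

38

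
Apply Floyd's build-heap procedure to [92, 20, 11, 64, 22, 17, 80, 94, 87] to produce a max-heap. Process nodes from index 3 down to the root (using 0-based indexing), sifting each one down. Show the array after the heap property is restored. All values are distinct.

sift down from index 3:
  64 vs larger child 94 at index 7, swap → [92, 20, 11, 94, 22, 17, 80, 64, 87]
sift down from index 2:
  11 vs larger child 80 at index 6, swap → [92, 20, 80, 94, 22, 17, 11, 64, 87]
sift down from index 1:
  20 vs larger child 94 at index 3, swap → [92, 94, 80, 20, 22, 17, 11, 64, 87]
  20 vs larger child 87 at index 8, swap → [92, 94, 80, 87, 22, 17, 11, 64, 20]
sift down from index 0:
  92 vs larger child 94 at index 1, swap → [94, 92, 80, 87, 22, 17, 11, 64, 20]

[94, 92, 80, 87, 22, 17, 11, 64, 20]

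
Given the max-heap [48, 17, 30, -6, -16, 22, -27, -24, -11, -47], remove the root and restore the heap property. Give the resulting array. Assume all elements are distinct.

[30, 17, 22, -6, -16, -47, -27, -24, -11]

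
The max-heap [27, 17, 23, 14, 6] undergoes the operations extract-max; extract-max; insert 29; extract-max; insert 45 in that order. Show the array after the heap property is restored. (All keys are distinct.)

extract-max → returns 27:
  remove root 27; move last element 6 to root → [6, 17, 23, 14]
  6 vs larger child 23 at index 2, swap → [23, 17, 6, 14]
extract-max → returns 23:
  remove root 23; move last element 14 to root → [14, 17, 6]
  14 vs larger child 17 at index 1, swap → [17, 14, 6]
insert 29:
  append 29 at index 3 → [17, 14, 6, 29]
  29 > parent 14 at index 1, swap → [17, 29, 6, 14]
  29 > parent 17 at index 0, swap → [29, 17, 6, 14]
extract-max → returns 29:
  remove root 29; move last element 14 to root → [14, 17, 6]
  14 vs larger child 17 at index 1, swap → [17, 14, 6]
insert 45:
  append 45 at index 3 → [17, 14, 6, 45]
  45 > parent 14 at index 1, swap → [17, 45, 6, 14]
  45 > parent 17 at index 0, swap → [45, 17, 6, 14]

[45, 17, 6, 14]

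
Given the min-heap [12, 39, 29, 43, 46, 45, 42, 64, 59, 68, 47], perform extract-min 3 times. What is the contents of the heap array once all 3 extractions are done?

extract-min #1 returns 12:
  remove root 12; move last element 47 to root → [47, 39, 29, 43, 46, 45, 42, 64, 59, 68]
  47 vs smaller child 29 at index 2, swap → [29, 39, 47, 43, 46, 45, 42, 64, 59, 68]
  47 vs smaller child 42 at index 6, swap → [29, 39, 42, 43, 46, 45, 47, 64, 59, 68]
extract-min #2 returns 29:
  remove root 29; move last element 68 to root → [68, 39, 42, 43, 46, 45, 47, 64, 59]
  68 vs smaller child 39 at index 1, swap → [39, 68, 42, 43, 46, 45, 47, 64, 59]
  68 vs smaller child 43 at index 3, swap → [39, 43, 42, 68, 46, 45, 47, 64, 59]
  68 vs smaller child 59 at index 8, swap → [39, 43, 42, 59, 46, 45, 47, 64, 68]
extract-min #3 returns 39:
  remove root 39; move last element 68 to root → [68, 43, 42, 59, 46, 45, 47, 64]
  68 vs smaller child 42 at index 2, swap → [42, 43, 68, 59, 46, 45, 47, 64]
  68 vs smaller child 45 at index 5, swap → [42, 43, 45, 59, 46, 68, 47, 64]

[42, 43, 45, 59, 46, 68, 47, 64]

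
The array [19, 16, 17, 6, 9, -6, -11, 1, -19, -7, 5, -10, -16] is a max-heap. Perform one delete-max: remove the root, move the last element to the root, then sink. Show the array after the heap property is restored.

[17, 16, -6, 6, 9, -10, -11, 1, -19, -7, 5, -16]

remove root 19; move last element -16 to root → [-16, 16, 17, 6, 9, -6, -11, 1, -19, -7, 5, -10]
-16 vs larger child 17 at index 2, swap → [17, 16, -16, 6, 9, -6, -11, 1, -19, -7, 5, -10]
-16 vs larger child -6 at index 5, swap → [17, 16, -6, 6, 9, -16, -11, 1, -19, -7, 5, -10]
-16 vs only child -10 at index 11, swap → [17, 16, -6, 6, 9, -10, -11, 1, -19, -7, 5, -16]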